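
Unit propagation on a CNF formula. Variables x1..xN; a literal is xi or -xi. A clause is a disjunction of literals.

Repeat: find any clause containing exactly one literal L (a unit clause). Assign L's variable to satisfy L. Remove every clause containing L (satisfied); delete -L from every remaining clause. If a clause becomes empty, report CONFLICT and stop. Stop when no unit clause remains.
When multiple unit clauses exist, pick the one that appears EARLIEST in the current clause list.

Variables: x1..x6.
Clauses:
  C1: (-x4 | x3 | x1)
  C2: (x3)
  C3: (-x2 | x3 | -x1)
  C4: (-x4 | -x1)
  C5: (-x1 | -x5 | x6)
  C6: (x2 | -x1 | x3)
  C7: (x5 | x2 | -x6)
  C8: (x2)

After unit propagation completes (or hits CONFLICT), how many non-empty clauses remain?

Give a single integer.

unit clause [3] forces x3=T; simplify:
  satisfied 4 clause(s); 4 remain; assigned so far: [3]
unit clause [2] forces x2=T; simplify:
  satisfied 2 clause(s); 2 remain; assigned so far: [2, 3]

Answer: 2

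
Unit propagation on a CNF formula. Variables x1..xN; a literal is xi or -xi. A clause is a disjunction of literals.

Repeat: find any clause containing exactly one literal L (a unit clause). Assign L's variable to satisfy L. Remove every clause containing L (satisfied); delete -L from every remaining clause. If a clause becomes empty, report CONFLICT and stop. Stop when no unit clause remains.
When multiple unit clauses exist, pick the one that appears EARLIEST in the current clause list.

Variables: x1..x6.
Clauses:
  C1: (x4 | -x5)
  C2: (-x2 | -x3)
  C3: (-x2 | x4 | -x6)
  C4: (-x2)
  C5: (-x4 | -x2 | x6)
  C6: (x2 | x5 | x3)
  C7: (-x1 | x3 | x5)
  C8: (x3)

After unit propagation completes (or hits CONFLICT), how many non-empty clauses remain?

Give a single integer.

Answer: 1

Derivation:
unit clause [-2] forces x2=F; simplify:
  drop 2 from [2, 5, 3] -> [5, 3]
  satisfied 4 clause(s); 4 remain; assigned so far: [2]
unit clause [3] forces x3=T; simplify:
  satisfied 3 clause(s); 1 remain; assigned so far: [2, 3]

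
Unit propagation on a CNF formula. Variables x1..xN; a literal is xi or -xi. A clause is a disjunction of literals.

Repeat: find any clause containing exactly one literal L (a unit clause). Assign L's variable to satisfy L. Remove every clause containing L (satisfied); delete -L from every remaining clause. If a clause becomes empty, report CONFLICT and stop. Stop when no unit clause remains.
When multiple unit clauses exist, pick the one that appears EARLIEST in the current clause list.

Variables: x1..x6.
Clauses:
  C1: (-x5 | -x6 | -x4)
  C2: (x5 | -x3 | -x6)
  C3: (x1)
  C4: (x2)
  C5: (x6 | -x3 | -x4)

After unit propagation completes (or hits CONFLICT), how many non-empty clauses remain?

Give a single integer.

Answer: 3

Derivation:
unit clause [1] forces x1=T; simplify:
  satisfied 1 clause(s); 4 remain; assigned so far: [1]
unit clause [2] forces x2=T; simplify:
  satisfied 1 clause(s); 3 remain; assigned so far: [1, 2]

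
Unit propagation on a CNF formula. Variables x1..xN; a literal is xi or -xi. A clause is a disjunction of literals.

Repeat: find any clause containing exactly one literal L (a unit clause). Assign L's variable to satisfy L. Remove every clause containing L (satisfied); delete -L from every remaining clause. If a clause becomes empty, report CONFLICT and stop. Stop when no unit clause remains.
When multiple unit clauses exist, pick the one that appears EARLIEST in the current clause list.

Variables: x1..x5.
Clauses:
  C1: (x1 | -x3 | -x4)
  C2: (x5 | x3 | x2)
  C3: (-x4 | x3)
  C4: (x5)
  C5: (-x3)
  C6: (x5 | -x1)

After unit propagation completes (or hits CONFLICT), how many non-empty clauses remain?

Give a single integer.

Answer: 0

Derivation:
unit clause [5] forces x5=T; simplify:
  satisfied 3 clause(s); 3 remain; assigned so far: [5]
unit clause [-3] forces x3=F; simplify:
  drop 3 from [-4, 3] -> [-4]
  satisfied 2 clause(s); 1 remain; assigned so far: [3, 5]
unit clause [-4] forces x4=F; simplify:
  satisfied 1 clause(s); 0 remain; assigned so far: [3, 4, 5]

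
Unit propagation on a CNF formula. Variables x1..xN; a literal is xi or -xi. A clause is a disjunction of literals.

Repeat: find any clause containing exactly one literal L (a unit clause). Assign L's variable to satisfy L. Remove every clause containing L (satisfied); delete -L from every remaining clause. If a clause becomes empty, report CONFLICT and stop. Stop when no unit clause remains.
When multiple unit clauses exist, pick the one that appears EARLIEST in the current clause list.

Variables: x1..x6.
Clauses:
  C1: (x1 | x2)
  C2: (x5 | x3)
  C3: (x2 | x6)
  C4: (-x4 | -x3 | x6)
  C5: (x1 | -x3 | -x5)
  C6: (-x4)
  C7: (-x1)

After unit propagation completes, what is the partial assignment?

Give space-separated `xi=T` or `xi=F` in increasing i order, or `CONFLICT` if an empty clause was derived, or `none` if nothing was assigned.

Answer: x1=F x2=T x4=F

Derivation:
unit clause [-4] forces x4=F; simplify:
  satisfied 2 clause(s); 5 remain; assigned so far: [4]
unit clause [-1] forces x1=F; simplify:
  drop 1 from [1, 2] -> [2]
  drop 1 from [1, -3, -5] -> [-3, -5]
  satisfied 1 clause(s); 4 remain; assigned so far: [1, 4]
unit clause [2] forces x2=T; simplify:
  satisfied 2 clause(s); 2 remain; assigned so far: [1, 2, 4]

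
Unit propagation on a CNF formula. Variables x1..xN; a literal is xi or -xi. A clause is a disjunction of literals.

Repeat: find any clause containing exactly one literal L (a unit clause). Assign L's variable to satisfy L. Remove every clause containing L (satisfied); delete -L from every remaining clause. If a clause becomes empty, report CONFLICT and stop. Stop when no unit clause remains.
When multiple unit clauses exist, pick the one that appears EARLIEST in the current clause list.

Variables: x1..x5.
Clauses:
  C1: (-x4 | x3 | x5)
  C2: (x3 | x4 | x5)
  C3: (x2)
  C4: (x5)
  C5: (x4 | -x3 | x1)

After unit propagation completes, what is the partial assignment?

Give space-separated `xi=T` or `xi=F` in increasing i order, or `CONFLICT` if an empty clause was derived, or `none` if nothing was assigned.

Answer: x2=T x5=T

Derivation:
unit clause [2] forces x2=T; simplify:
  satisfied 1 clause(s); 4 remain; assigned so far: [2]
unit clause [5] forces x5=T; simplify:
  satisfied 3 clause(s); 1 remain; assigned so far: [2, 5]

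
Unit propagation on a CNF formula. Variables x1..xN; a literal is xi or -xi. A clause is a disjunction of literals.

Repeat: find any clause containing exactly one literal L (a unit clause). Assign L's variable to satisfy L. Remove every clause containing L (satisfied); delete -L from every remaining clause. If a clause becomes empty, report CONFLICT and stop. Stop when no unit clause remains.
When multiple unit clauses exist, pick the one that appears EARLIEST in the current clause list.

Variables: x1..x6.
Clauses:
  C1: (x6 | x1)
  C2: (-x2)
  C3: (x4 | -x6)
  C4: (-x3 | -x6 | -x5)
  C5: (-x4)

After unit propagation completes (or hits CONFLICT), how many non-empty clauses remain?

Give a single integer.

Answer: 0

Derivation:
unit clause [-2] forces x2=F; simplify:
  satisfied 1 clause(s); 4 remain; assigned so far: [2]
unit clause [-4] forces x4=F; simplify:
  drop 4 from [4, -6] -> [-6]
  satisfied 1 clause(s); 3 remain; assigned so far: [2, 4]
unit clause [-6] forces x6=F; simplify:
  drop 6 from [6, 1] -> [1]
  satisfied 2 clause(s); 1 remain; assigned so far: [2, 4, 6]
unit clause [1] forces x1=T; simplify:
  satisfied 1 clause(s); 0 remain; assigned so far: [1, 2, 4, 6]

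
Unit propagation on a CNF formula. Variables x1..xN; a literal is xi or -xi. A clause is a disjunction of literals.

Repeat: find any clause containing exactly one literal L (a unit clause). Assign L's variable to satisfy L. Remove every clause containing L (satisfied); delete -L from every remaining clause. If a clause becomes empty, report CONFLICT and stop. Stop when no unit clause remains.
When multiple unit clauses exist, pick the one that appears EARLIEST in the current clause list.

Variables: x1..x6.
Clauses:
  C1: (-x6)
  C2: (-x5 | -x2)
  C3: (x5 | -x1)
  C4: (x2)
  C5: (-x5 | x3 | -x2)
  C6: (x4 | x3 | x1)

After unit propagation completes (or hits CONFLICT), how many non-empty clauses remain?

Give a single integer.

unit clause [-6] forces x6=F; simplify:
  satisfied 1 clause(s); 5 remain; assigned so far: [6]
unit clause [2] forces x2=T; simplify:
  drop -2 from [-5, -2] -> [-5]
  drop -2 from [-5, 3, -2] -> [-5, 3]
  satisfied 1 clause(s); 4 remain; assigned so far: [2, 6]
unit clause [-5] forces x5=F; simplify:
  drop 5 from [5, -1] -> [-1]
  satisfied 2 clause(s); 2 remain; assigned so far: [2, 5, 6]
unit clause [-1] forces x1=F; simplify:
  drop 1 from [4, 3, 1] -> [4, 3]
  satisfied 1 clause(s); 1 remain; assigned so far: [1, 2, 5, 6]

Answer: 1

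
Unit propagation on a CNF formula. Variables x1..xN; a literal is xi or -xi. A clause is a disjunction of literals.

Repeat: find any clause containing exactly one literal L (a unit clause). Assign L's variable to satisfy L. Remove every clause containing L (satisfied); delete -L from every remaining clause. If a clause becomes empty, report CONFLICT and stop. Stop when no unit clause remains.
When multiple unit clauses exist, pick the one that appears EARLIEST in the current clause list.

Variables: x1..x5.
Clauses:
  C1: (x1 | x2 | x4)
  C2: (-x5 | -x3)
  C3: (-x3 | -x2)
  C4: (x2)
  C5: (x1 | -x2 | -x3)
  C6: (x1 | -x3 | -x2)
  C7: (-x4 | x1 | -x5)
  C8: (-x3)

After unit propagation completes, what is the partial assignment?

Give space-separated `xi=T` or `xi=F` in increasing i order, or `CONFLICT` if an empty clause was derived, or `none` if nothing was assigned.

Answer: x2=T x3=F

Derivation:
unit clause [2] forces x2=T; simplify:
  drop -2 from [-3, -2] -> [-3]
  drop -2 from [1, -2, -3] -> [1, -3]
  drop -2 from [1, -3, -2] -> [1, -3]
  satisfied 2 clause(s); 6 remain; assigned so far: [2]
unit clause [-3] forces x3=F; simplify:
  satisfied 5 clause(s); 1 remain; assigned so far: [2, 3]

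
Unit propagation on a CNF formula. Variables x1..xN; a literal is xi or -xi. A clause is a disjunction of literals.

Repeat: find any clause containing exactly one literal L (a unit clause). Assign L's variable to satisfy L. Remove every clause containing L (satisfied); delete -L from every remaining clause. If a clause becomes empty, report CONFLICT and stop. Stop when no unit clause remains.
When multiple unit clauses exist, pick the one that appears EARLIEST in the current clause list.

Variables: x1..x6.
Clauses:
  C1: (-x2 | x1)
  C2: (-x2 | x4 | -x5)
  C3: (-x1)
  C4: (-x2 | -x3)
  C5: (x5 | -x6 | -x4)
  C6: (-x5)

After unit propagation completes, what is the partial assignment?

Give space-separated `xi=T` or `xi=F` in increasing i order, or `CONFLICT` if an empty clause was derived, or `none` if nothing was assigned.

Answer: x1=F x2=F x5=F

Derivation:
unit clause [-1] forces x1=F; simplify:
  drop 1 from [-2, 1] -> [-2]
  satisfied 1 clause(s); 5 remain; assigned so far: [1]
unit clause [-2] forces x2=F; simplify:
  satisfied 3 clause(s); 2 remain; assigned so far: [1, 2]
unit clause [-5] forces x5=F; simplify:
  drop 5 from [5, -6, -4] -> [-6, -4]
  satisfied 1 clause(s); 1 remain; assigned so far: [1, 2, 5]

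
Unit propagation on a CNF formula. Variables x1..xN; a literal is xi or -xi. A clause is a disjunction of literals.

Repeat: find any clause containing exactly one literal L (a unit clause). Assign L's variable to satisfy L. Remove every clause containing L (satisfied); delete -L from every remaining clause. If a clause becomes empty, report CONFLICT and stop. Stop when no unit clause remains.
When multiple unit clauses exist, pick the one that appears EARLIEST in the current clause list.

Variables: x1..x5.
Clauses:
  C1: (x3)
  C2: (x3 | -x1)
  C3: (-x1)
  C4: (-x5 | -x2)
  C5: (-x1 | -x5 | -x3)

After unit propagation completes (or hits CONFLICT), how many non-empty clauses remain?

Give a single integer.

unit clause [3] forces x3=T; simplify:
  drop -3 from [-1, -5, -3] -> [-1, -5]
  satisfied 2 clause(s); 3 remain; assigned so far: [3]
unit clause [-1] forces x1=F; simplify:
  satisfied 2 clause(s); 1 remain; assigned so far: [1, 3]

Answer: 1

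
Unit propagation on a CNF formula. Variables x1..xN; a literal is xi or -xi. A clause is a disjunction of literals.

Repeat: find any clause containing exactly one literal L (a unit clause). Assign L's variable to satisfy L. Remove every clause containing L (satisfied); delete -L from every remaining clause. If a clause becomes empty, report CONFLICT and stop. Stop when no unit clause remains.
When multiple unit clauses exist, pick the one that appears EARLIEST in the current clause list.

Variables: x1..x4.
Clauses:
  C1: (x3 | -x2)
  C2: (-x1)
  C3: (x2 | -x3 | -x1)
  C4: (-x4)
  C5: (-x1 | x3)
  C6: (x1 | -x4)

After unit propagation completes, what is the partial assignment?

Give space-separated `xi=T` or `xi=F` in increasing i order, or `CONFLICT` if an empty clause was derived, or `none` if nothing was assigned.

unit clause [-1] forces x1=F; simplify:
  drop 1 from [1, -4] -> [-4]
  satisfied 3 clause(s); 3 remain; assigned so far: [1]
unit clause [-4] forces x4=F; simplify:
  satisfied 2 clause(s); 1 remain; assigned so far: [1, 4]

Answer: x1=F x4=F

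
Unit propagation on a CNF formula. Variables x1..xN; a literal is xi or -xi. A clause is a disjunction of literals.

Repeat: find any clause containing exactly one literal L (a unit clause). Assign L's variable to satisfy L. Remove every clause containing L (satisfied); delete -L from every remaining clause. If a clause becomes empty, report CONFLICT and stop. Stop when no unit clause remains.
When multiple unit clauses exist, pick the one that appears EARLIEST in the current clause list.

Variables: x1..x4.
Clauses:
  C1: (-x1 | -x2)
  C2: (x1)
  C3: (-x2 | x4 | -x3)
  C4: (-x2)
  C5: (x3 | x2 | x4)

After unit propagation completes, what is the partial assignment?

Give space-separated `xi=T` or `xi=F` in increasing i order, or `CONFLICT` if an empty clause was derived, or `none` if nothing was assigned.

unit clause [1] forces x1=T; simplify:
  drop -1 from [-1, -2] -> [-2]
  satisfied 1 clause(s); 4 remain; assigned so far: [1]
unit clause [-2] forces x2=F; simplify:
  drop 2 from [3, 2, 4] -> [3, 4]
  satisfied 3 clause(s); 1 remain; assigned so far: [1, 2]

Answer: x1=T x2=F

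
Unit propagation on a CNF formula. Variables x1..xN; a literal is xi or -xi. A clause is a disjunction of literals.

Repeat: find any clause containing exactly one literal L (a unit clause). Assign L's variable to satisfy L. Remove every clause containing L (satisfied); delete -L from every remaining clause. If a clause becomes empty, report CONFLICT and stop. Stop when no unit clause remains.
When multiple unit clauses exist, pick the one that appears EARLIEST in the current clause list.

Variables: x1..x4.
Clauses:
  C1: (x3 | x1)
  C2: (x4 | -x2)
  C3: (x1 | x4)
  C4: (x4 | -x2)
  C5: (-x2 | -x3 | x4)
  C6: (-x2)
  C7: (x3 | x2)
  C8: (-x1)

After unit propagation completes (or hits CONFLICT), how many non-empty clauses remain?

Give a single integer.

unit clause [-2] forces x2=F; simplify:
  drop 2 from [3, 2] -> [3]
  satisfied 4 clause(s); 4 remain; assigned so far: [2]
unit clause [3] forces x3=T; simplify:
  satisfied 2 clause(s); 2 remain; assigned so far: [2, 3]
unit clause [-1] forces x1=F; simplify:
  drop 1 from [1, 4] -> [4]
  satisfied 1 clause(s); 1 remain; assigned so far: [1, 2, 3]
unit clause [4] forces x4=T; simplify:
  satisfied 1 clause(s); 0 remain; assigned so far: [1, 2, 3, 4]

Answer: 0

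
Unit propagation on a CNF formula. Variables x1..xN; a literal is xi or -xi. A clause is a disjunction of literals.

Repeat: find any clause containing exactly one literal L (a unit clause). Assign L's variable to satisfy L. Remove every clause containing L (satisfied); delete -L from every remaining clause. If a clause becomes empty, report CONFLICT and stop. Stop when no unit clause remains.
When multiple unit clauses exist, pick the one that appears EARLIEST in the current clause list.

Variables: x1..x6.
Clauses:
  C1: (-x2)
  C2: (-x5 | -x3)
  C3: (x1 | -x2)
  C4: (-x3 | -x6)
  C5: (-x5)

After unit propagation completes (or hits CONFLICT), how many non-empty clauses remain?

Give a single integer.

Answer: 1

Derivation:
unit clause [-2] forces x2=F; simplify:
  satisfied 2 clause(s); 3 remain; assigned so far: [2]
unit clause [-5] forces x5=F; simplify:
  satisfied 2 clause(s); 1 remain; assigned so far: [2, 5]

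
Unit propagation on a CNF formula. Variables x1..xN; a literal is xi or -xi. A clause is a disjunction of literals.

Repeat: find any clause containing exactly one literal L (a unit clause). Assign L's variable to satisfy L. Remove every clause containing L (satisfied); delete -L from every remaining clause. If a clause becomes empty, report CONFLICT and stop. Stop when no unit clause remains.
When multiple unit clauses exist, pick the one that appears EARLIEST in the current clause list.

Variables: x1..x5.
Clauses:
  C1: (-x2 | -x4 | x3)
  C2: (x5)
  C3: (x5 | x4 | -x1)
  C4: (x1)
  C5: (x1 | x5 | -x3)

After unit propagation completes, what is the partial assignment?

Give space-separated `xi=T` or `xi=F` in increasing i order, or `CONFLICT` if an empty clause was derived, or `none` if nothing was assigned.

Answer: x1=T x5=T

Derivation:
unit clause [5] forces x5=T; simplify:
  satisfied 3 clause(s); 2 remain; assigned so far: [5]
unit clause [1] forces x1=T; simplify:
  satisfied 1 clause(s); 1 remain; assigned so far: [1, 5]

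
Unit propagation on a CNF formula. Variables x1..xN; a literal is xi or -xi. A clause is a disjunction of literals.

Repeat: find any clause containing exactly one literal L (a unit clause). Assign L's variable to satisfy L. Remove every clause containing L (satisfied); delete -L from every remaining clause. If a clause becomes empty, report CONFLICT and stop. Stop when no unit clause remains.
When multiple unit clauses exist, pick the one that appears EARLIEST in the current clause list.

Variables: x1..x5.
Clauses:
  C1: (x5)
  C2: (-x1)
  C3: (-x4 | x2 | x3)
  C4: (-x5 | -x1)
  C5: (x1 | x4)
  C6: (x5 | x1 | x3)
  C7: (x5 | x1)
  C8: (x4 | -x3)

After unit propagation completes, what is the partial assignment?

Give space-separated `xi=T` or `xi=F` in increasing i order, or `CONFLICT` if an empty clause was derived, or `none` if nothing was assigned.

Answer: x1=F x4=T x5=T

Derivation:
unit clause [5] forces x5=T; simplify:
  drop -5 from [-5, -1] -> [-1]
  satisfied 3 clause(s); 5 remain; assigned so far: [5]
unit clause [-1] forces x1=F; simplify:
  drop 1 from [1, 4] -> [4]
  satisfied 2 clause(s); 3 remain; assigned so far: [1, 5]
unit clause [4] forces x4=T; simplify:
  drop -4 from [-4, 2, 3] -> [2, 3]
  satisfied 2 clause(s); 1 remain; assigned so far: [1, 4, 5]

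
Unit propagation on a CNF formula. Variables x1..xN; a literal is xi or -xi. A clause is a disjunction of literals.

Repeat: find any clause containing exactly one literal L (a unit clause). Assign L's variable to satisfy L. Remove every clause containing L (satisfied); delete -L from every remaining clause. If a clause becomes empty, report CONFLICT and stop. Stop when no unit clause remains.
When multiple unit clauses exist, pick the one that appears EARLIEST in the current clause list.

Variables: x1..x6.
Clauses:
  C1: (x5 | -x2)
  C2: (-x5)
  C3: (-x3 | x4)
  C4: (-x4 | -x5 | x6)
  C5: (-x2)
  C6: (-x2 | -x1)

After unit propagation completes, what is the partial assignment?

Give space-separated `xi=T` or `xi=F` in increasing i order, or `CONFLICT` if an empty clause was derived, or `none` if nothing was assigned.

Answer: x2=F x5=F

Derivation:
unit clause [-5] forces x5=F; simplify:
  drop 5 from [5, -2] -> [-2]
  satisfied 2 clause(s); 4 remain; assigned so far: [5]
unit clause [-2] forces x2=F; simplify:
  satisfied 3 clause(s); 1 remain; assigned so far: [2, 5]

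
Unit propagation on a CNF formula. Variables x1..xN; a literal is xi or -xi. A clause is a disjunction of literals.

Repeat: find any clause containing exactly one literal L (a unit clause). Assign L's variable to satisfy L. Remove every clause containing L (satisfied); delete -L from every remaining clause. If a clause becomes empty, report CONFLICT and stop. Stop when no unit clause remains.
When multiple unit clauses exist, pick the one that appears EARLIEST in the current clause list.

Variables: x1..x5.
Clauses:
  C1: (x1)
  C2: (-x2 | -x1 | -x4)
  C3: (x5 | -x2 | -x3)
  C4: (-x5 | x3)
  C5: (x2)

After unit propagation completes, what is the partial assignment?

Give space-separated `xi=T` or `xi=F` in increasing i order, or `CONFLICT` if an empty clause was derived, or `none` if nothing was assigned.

Answer: x1=T x2=T x4=F

Derivation:
unit clause [1] forces x1=T; simplify:
  drop -1 from [-2, -1, -4] -> [-2, -4]
  satisfied 1 clause(s); 4 remain; assigned so far: [1]
unit clause [2] forces x2=T; simplify:
  drop -2 from [-2, -4] -> [-4]
  drop -2 from [5, -2, -3] -> [5, -3]
  satisfied 1 clause(s); 3 remain; assigned so far: [1, 2]
unit clause [-4] forces x4=F; simplify:
  satisfied 1 clause(s); 2 remain; assigned so far: [1, 2, 4]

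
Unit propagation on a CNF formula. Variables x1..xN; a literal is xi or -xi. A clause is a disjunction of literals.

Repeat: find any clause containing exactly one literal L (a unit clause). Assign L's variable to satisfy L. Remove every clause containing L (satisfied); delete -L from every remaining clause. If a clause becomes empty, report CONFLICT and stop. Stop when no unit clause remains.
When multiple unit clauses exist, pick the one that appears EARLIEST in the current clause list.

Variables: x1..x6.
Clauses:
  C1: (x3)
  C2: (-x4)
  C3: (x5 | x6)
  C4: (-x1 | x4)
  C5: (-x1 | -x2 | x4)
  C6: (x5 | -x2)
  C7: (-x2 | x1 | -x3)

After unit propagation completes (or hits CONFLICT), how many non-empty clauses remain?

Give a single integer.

unit clause [3] forces x3=T; simplify:
  drop -3 from [-2, 1, -3] -> [-2, 1]
  satisfied 1 clause(s); 6 remain; assigned so far: [3]
unit clause [-4] forces x4=F; simplify:
  drop 4 from [-1, 4] -> [-1]
  drop 4 from [-1, -2, 4] -> [-1, -2]
  satisfied 1 clause(s); 5 remain; assigned so far: [3, 4]
unit clause [-1] forces x1=F; simplify:
  drop 1 from [-2, 1] -> [-2]
  satisfied 2 clause(s); 3 remain; assigned so far: [1, 3, 4]
unit clause [-2] forces x2=F; simplify:
  satisfied 2 clause(s); 1 remain; assigned so far: [1, 2, 3, 4]

Answer: 1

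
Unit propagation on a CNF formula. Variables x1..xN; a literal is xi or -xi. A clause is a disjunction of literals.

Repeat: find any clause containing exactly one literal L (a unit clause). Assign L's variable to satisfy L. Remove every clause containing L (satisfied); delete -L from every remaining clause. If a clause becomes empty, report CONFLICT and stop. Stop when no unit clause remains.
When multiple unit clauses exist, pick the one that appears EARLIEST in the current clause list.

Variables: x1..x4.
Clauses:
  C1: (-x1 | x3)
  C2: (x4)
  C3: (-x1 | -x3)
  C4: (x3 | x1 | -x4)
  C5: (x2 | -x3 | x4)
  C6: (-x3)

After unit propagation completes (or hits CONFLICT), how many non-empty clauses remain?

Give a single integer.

Answer: 0

Derivation:
unit clause [4] forces x4=T; simplify:
  drop -4 from [3, 1, -4] -> [3, 1]
  satisfied 2 clause(s); 4 remain; assigned so far: [4]
unit clause [-3] forces x3=F; simplify:
  drop 3 from [-1, 3] -> [-1]
  drop 3 from [3, 1] -> [1]
  satisfied 2 clause(s); 2 remain; assigned so far: [3, 4]
unit clause [-1] forces x1=F; simplify:
  drop 1 from [1] -> [] (empty!)
  satisfied 1 clause(s); 1 remain; assigned so far: [1, 3, 4]
CONFLICT (empty clause)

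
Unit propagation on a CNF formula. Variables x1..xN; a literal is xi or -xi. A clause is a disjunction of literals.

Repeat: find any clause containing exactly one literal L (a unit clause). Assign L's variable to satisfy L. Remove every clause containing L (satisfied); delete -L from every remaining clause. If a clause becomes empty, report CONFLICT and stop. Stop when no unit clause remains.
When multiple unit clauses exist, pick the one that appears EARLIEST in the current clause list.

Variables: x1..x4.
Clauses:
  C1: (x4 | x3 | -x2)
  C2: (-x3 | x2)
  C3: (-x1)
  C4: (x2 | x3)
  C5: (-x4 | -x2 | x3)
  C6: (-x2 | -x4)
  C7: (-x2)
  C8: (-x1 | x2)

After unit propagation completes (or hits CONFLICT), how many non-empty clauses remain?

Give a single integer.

Answer: 0

Derivation:
unit clause [-1] forces x1=F; simplify:
  satisfied 2 clause(s); 6 remain; assigned so far: [1]
unit clause [-2] forces x2=F; simplify:
  drop 2 from [-3, 2] -> [-3]
  drop 2 from [2, 3] -> [3]
  satisfied 4 clause(s); 2 remain; assigned so far: [1, 2]
unit clause [-3] forces x3=F; simplify:
  drop 3 from [3] -> [] (empty!)
  satisfied 1 clause(s); 1 remain; assigned so far: [1, 2, 3]
CONFLICT (empty clause)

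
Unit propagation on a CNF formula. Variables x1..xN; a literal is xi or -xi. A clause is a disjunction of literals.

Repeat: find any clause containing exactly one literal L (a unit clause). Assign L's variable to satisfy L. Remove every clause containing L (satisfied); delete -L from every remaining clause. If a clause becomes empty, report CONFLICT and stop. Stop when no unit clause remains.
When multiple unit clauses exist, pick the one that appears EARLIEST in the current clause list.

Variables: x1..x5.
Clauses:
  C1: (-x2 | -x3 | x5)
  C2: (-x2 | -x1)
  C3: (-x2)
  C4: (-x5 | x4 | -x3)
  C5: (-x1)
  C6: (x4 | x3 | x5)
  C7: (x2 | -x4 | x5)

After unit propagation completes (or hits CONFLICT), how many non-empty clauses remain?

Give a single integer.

unit clause [-2] forces x2=F; simplify:
  drop 2 from [2, -4, 5] -> [-4, 5]
  satisfied 3 clause(s); 4 remain; assigned so far: [2]
unit clause [-1] forces x1=F; simplify:
  satisfied 1 clause(s); 3 remain; assigned so far: [1, 2]

Answer: 3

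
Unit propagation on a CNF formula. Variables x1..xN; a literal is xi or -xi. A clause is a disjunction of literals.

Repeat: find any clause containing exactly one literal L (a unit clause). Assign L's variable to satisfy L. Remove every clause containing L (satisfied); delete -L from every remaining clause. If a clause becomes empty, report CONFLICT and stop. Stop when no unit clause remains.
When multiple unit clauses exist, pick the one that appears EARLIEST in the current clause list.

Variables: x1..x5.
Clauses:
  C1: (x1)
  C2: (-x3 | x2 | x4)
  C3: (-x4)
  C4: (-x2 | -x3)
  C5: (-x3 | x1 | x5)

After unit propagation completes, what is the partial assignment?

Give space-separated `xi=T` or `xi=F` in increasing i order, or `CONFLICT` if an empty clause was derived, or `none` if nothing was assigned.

unit clause [1] forces x1=T; simplify:
  satisfied 2 clause(s); 3 remain; assigned so far: [1]
unit clause [-4] forces x4=F; simplify:
  drop 4 from [-3, 2, 4] -> [-3, 2]
  satisfied 1 clause(s); 2 remain; assigned so far: [1, 4]

Answer: x1=T x4=F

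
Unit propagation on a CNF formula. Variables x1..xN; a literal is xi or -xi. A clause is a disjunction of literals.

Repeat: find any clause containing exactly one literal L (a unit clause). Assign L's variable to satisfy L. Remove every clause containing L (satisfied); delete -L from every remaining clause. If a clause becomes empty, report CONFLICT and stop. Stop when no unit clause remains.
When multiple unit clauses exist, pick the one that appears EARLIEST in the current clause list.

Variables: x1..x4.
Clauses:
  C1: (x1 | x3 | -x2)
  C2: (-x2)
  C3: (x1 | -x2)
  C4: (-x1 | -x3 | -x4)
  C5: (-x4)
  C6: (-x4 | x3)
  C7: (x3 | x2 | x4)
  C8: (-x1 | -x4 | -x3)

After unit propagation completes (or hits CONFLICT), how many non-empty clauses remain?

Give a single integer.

unit clause [-2] forces x2=F; simplify:
  drop 2 from [3, 2, 4] -> [3, 4]
  satisfied 3 clause(s); 5 remain; assigned so far: [2]
unit clause [-4] forces x4=F; simplify:
  drop 4 from [3, 4] -> [3]
  satisfied 4 clause(s); 1 remain; assigned so far: [2, 4]
unit clause [3] forces x3=T; simplify:
  satisfied 1 clause(s); 0 remain; assigned so far: [2, 3, 4]

Answer: 0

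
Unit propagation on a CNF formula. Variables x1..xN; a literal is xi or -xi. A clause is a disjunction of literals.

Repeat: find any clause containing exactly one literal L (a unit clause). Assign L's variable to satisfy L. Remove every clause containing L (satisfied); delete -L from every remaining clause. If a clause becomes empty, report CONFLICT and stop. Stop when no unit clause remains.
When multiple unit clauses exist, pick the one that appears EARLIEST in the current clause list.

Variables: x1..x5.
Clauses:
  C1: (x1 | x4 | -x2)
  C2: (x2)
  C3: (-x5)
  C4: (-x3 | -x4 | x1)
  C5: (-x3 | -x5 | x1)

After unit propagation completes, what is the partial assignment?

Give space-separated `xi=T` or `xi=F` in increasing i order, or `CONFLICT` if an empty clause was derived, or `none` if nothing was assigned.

unit clause [2] forces x2=T; simplify:
  drop -2 from [1, 4, -2] -> [1, 4]
  satisfied 1 clause(s); 4 remain; assigned so far: [2]
unit clause [-5] forces x5=F; simplify:
  satisfied 2 clause(s); 2 remain; assigned so far: [2, 5]

Answer: x2=T x5=F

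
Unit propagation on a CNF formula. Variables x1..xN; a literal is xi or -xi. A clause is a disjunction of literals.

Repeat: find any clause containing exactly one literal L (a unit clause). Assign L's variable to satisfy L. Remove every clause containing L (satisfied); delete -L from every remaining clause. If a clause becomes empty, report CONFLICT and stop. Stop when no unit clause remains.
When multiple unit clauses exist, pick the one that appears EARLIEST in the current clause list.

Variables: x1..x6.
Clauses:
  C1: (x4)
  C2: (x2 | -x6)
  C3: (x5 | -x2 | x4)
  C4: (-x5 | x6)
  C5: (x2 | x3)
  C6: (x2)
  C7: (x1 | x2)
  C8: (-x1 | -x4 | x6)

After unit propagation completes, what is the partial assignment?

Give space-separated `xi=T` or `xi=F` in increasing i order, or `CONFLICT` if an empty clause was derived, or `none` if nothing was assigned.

Answer: x2=T x4=T

Derivation:
unit clause [4] forces x4=T; simplify:
  drop -4 from [-1, -4, 6] -> [-1, 6]
  satisfied 2 clause(s); 6 remain; assigned so far: [4]
unit clause [2] forces x2=T; simplify:
  satisfied 4 clause(s); 2 remain; assigned so far: [2, 4]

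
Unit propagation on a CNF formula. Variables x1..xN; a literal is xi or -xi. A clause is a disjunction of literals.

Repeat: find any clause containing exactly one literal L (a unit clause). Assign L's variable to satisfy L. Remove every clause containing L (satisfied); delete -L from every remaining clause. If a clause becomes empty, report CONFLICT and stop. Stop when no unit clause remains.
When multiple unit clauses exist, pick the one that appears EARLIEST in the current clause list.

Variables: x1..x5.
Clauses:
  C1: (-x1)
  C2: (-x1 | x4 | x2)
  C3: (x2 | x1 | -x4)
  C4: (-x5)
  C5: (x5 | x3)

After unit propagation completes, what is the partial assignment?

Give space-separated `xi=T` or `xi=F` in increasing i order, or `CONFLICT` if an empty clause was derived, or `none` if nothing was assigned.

Answer: x1=F x3=T x5=F

Derivation:
unit clause [-1] forces x1=F; simplify:
  drop 1 from [2, 1, -4] -> [2, -4]
  satisfied 2 clause(s); 3 remain; assigned so far: [1]
unit clause [-5] forces x5=F; simplify:
  drop 5 from [5, 3] -> [3]
  satisfied 1 clause(s); 2 remain; assigned so far: [1, 5]
unit clause [3] forces x3=T; simplify:
  satisfied 1 clause(s); 1 remain; assigned so far: [1, 3, 5]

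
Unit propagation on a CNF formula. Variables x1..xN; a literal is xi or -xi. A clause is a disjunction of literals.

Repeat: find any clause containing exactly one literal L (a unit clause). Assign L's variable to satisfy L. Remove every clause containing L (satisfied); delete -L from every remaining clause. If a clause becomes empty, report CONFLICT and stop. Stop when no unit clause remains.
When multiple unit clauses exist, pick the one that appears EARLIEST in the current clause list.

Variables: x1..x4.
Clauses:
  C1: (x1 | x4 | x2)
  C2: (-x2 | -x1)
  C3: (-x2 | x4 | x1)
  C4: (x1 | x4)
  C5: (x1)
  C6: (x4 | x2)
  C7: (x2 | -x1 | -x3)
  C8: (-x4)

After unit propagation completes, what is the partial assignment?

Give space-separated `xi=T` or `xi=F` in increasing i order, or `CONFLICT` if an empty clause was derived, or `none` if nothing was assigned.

Answer: CONFLICT

Derivation:
unit clause [1] forces x1=T; simplify:
  drop -1 from [-2, -1] -> [-2]
  drop -1 from [2, -1, -3] -> [2, -3]
  satisfied 4 clause(s); 4 remain; assigned so far: [1]
unit clause [-2] forces x2=F; simplify:
  drop 2 from [4, 2] -> [4]
  drop 2 from [2, -3] -> [-3]
  satisfied 1 clause(s); 3 remain; assigned so far: [1, 2]
unit clause [4] forces x4=T; simplify:
  drop -4 from [-4] -> [] (empty!)
  satisfied 1 clause(s); 2 remain; assigned so far: [1, 2, 4]
CONFLICT (empty clause)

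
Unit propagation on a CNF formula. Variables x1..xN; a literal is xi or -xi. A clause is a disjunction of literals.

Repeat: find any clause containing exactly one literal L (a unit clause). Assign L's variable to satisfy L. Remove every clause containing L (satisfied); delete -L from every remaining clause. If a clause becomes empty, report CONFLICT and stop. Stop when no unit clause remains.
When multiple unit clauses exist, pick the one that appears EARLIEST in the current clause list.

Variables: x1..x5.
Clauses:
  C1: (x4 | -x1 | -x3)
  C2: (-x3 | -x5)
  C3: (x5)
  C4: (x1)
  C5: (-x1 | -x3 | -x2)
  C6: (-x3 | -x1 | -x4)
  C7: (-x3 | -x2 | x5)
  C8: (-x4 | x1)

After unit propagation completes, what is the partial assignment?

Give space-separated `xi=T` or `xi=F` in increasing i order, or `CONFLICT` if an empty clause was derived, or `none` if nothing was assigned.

unit clause [5] forces x5=T; simplify:
  drop -5 from [-3, -5] -> [-3]
  satisfied 2 clause(s); 6 remain; assigned so far: [5]
unit clause [-3] forces x3=F; simplify:
  satisfied 4 clause(s); 2 remain; assigned so far: [3, 5]
unit clause [1] forces x1=T; simplify:
  satisfied 2 clause(s); 0 remain; assigned so far: [1, 3, 5]

Answer: x1=T x3=F x5=T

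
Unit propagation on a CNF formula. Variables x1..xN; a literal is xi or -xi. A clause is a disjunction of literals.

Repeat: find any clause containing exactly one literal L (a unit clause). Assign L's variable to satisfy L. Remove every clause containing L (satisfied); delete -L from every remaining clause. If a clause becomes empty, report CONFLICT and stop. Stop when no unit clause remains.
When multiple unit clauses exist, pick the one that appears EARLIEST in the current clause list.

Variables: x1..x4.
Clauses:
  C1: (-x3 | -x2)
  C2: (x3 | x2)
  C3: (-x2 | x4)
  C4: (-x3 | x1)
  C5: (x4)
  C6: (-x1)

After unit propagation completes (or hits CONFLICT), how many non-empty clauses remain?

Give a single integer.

Answer: 0

Derivation:
unit clause [4] forces x4=T; simplify:
  satisfied 2 clause(s); 4 remain; assigned so far: [4]
unit clause [-1] forces x1=F; simplify:
  drop 1 from [-3, 1] -> [-3]
  satisfied 1 clause(s); 3 remain; assigned so far: [1, 4]
unit clause [-3] forces x3=F; simplify:
  drop 3 from [3, 2] -> [2]
  satisfied 2 clause(s); 1 remain; assigned so far: [1, 3, 4]
unit clause [2] forces x2=T; simplify:
  satisfied 1 clause(s); 0 remain; assigned so far: [1, 2, 3, 4]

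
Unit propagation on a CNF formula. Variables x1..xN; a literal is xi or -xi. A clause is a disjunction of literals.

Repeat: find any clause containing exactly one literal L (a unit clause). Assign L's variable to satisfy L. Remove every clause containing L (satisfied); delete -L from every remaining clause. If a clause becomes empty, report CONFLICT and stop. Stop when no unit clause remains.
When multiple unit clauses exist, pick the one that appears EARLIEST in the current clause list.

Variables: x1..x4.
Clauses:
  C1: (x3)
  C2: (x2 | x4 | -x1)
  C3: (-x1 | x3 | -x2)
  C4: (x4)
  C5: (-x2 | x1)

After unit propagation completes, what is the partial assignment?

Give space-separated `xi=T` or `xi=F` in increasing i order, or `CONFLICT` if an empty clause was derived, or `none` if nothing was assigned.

unit clause [3] forces x3=T; simplify:
  satisfied 2 clause(s); 3 remain; assigned so far: [3]
unit clause [4] forces x4=T; simplify:
  satisfied 2 clause(s); 1 remain; assigned so far: [3, 4]

Answer: x3=T x4=T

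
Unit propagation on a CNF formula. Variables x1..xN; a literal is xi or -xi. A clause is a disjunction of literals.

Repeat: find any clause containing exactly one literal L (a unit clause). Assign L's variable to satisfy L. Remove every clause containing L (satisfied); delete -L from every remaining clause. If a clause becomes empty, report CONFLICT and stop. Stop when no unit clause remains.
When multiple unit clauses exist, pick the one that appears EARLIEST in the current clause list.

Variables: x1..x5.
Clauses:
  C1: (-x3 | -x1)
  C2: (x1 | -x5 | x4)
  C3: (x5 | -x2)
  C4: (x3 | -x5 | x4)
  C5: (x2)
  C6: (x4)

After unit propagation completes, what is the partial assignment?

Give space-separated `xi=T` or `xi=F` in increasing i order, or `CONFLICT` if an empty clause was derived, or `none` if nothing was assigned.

Answer: x2=T x4=T x5=T

Derivation:
unit clause [2] forces x2=T; simplify:
  drop -2 from [5, -2] -> [5]
  satisfied 1 clause(s); 5 remain; assigned so far: [2]
unit clause [5] forces x5=T; simplify:
  drop -5 from [1, -5, 4] -> [1, 4]
  drop -5 from [3, -5, 4] -> [3, 4]
  satisfied 1 clause(s); 4 remain; assigned so far: [2, 5]
unit clause [4] forces x4=T; simplify:
  satisfied 3 clause(s); 1 remain; assigned so far: [2, 4, 5]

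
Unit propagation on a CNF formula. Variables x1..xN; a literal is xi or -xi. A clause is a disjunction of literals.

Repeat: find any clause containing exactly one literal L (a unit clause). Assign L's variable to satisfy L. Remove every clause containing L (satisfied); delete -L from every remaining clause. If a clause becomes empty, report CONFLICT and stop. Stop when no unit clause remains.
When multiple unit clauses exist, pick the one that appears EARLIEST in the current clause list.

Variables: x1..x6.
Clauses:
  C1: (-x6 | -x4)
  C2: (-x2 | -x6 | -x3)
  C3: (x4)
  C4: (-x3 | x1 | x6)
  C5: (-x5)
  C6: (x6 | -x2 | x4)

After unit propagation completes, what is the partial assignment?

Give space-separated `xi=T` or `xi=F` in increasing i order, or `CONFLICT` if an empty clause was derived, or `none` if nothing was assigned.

unit clause [4] forces x4=T; simplify:
  drop -4 from [-6, -4] -> [-6]
  satisfied 2 clause(s); 4 remain; assigned so far: [4]
unit clause [-6] forces x6=F; simplify:
  drop 6 from [-3, 1, 6] -> [-3, 1]
  satisfied 2 clause(s); 2 remain; assigned so far: [4, 6]
unit clause [-5] forces x5=F; simplify:
  satisfied 1 clause(s); 1 remain; assigned so far: [4, 5, 6]

Answer: x4=T x5=F x6=F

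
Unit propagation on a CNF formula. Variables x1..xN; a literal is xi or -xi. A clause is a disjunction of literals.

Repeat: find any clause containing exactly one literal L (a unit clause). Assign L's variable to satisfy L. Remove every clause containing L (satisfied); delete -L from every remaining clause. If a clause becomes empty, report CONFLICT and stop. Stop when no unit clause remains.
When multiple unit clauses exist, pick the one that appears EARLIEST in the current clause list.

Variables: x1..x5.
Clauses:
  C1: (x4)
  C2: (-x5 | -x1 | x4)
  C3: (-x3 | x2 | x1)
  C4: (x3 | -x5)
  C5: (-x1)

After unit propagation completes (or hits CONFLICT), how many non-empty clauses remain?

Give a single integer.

unit clause [4] forces x4=T; simplify:
  satisfied 2 clause(s); 3 remain; assigned so far: [4]
unit clause [-1] forces x1=F; simplify:
  drop 1 from [-3, 2, 1] -> [-3, 2]
  satisfied 1 clause(s); 2 remain; assigned so far: [1, 4]

Answer: 2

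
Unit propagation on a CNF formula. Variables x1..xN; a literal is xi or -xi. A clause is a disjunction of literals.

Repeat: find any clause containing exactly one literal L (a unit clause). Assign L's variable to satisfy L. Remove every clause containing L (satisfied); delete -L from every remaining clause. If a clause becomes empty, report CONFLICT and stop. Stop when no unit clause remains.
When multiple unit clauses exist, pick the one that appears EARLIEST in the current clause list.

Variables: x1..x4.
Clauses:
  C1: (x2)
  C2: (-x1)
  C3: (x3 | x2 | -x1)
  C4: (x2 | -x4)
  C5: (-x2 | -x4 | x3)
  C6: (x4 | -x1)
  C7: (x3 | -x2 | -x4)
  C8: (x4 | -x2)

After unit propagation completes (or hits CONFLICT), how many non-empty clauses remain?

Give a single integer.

Answer: 0

Derivation:
unit clause [2] forces x2=T; simplify:
  drop -2 from [-2, -4, 3] -> [-4, 3]
  drop -2 from [3, -2, -4] -> [3, -4]
  drop -2 from [4, -2] -> [4]
  satisfied 3 clause(s); 5 remain; assigned so far: [2]
unit clause [-1] forces x1=F; simplify:
  satisfied 2 clause(s); 3 remain; assigned so far: [1, 2]
unit clause [4] forces x4=T; simplify:
  drop -4 from [-4, 3] -> [3]
  drop -4 from [3, -4] -> [3]
  satisfied 1 clause(s); 2 remain; assigned so far: [1, 2, 4]
unit clause [3] forces x3=T; simplify:
  satisfied 2 clause(s); 0 remain; assigned so far: [1, 2, 3, 4]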